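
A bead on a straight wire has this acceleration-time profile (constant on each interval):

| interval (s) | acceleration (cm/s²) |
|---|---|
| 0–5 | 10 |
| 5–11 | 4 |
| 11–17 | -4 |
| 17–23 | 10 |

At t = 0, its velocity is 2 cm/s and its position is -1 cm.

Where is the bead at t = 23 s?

1394 cm

On each constant-a segment, Δv = aΔt and Δx = v₀Δt + ½aΔt²; chain segment to segment.
0–5 s: v starts 2 cm/s; Δx = 2·5 + ½·10·5² = 135 cm; v ends 52 cm/s.
5–11 s: v starts 52 cm/s; Δx = 52·6 + ½·4·6² = 384 cm; v ends 76 cm/s.
11–17 s: v starts 76 cm/s; Δx = 76·6 + ½·-4·6² = 384 cm; v ends 52 cm/s.
17–23 s: v starts 52 cm/s; Δx = 52·6 + ½·10·6² = 492 cm; v ends 112 cm/s.
x(23) = -1 + Σ Δx = 1394 cm.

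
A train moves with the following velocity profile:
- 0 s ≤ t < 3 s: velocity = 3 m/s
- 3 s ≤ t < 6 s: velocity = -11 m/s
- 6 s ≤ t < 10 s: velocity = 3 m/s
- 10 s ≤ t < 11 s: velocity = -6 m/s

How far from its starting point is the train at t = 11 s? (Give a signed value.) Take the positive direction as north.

-18 m

Displacement is the signed area under the v-t curve.
0–3 s: 3 × 3 = 9 m
3–6 s: -11 × 3 = -33 m
6–10 s: 3 × 4 = 12 m
10–11 s: -6 × 1 = -6 m
Net displacement = -18 m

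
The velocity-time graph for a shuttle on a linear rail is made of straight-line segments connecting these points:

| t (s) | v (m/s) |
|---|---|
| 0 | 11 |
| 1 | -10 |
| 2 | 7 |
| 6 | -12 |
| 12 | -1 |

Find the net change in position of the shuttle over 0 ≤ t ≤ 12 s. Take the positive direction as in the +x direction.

-50 m

Net displacement equals the area under the velocity-time graph (areas below the axis count negative).
0–1 s: ½(11 + -10)(1) = 0.5 m
1–2 s: ½(-10 + 7)(1) = -1.5 m
2–6 s: ½(7 + -12)(4) = -10 m
6–12 s: ½(-12 + -1)(6) = -39 m
Net displacement = -50 m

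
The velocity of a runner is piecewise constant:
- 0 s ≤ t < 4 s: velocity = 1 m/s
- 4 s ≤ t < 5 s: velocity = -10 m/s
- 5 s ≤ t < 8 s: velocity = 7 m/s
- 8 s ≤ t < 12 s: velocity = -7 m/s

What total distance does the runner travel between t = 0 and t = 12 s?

63 m

Distance (not displacement) is the total path length: add the absolute areas under v-t.
0–4 s: |1| × 4 = 4 m
4–5 s: |-10| × 1 = 10 m
5–8 s: |7| × 3 = 21 m
8–12 s: |-7| × 4 = 28 m
Total distance = 63 m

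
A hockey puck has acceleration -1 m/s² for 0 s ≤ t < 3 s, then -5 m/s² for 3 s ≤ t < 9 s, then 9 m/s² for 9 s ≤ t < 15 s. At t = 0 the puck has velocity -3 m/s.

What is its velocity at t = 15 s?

18 m/s

Δv equals the area under the a-t graph; then v = v₀ + Δv.
0–3 s: -1 × 3 = -3 m/s
3–9 s: -5 × 6 = -30 m/s
9–15 s: 9 × 6 = 54 m/s
Δv = 21 m/s, so v(15) = -3 + (21) = 18 m/s.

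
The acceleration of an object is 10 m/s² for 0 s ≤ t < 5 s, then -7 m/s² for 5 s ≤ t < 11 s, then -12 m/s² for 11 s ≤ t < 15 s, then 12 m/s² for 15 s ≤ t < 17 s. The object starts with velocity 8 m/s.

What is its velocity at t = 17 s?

Δv equals the area under the a-t graph; then v = v₀ + Δv.
0–5 s: 10 × 5 = 50 m/s
5–11 s: -7 × 6 = -42 m/s
11–15 s: -12 × 4 = -48 m/s
15–17 s: 12 × 2 = 24 m/s
Δv = -16 m/s, so v(17) = 8 + (-16) = -8 m/s.

-8 m/s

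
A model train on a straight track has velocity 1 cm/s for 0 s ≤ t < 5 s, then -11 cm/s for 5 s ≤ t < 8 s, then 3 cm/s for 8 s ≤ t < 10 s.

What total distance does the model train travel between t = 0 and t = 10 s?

Distance (not displacement) is the total path length: add the absolute areas under v-t.
0–5 s: |1| × 5 = 5 cm
5–8 s: |-11| × 3 = 33 cm
8–10 s: |3| × 2 = 6 cm
Total distance = 44 cm

44 cm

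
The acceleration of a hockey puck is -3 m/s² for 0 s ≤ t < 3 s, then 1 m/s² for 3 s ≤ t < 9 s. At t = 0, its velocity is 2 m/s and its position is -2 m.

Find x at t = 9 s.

-33.5 m

On each constant-a segment, Δv = aΔt and Δx = v₀Δt + ½aΔt²; chain segment to segment.
0–3 s: v starts 2 m/s; Δx = 2·3 + ½·-3·3² = -7.5 m; v ends -7 m/s.
3–9 s: v starts -7 m/s; Δx = -7·6 + ½·1·6² = -24 m; v ends -1 m/s.
x(9) = -2 + Σ Δx = -33.5 m.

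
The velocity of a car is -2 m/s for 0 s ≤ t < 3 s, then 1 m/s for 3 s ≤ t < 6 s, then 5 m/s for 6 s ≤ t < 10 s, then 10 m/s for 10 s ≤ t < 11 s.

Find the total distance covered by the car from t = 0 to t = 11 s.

39 m

Total distance travelled is ∫|v| dt — sum the magnitudes of each area piece.
0–3 s: |-2| × 3 = 6 m
3–6 s: |1| × 3 = 3 m
6–10 s: |5| × 4 = 20 m
10–11 s: |10| × 1 = 10 m
Total distance = 39 m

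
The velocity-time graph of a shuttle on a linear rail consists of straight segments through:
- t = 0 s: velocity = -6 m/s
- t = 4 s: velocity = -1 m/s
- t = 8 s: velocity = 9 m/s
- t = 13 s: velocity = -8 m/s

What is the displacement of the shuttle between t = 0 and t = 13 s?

4.5 m

Displacement is the signed area under the v-t curve.
0–4 s: ½(-6 + -1)(4) = -14 m
4–8 s: ½(-1 + 9)(4) = 16 m
8–13 s: ½(9 + -8)(5) = 2.5 m
Net displacement = 4.5 m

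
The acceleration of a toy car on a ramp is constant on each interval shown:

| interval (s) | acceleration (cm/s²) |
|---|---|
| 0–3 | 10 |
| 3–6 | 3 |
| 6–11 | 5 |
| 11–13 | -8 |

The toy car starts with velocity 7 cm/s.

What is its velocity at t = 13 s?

55 cm/s

Δv equals the area under the a-t graph; then v = v₀ + Δv.
0–3 s: 10 × 3 = 30 cm/s
3–6 s: 3 × 3 = 9 cm/s
6–11 s: 5 × 5 = 25 cm/s
11–13 s: -8 × 2 = -16 cm/s
Δv = 48 cm/s, so v(13) = 7 + (48) = 55 cm/s.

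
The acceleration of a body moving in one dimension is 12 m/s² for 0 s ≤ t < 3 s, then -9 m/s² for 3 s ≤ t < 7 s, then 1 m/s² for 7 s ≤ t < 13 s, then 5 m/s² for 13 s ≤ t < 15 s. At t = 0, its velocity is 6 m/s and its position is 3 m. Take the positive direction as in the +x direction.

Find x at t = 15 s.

259 m

On each constant-a segment, Δv = aΔt and Δx = v₀Δt + ½aΔt²; chain segment to segment.
0–3 s: v starts 6 m/s; Δx = 6·3 + ½·12·3² = 72 m; v ends 42 m/s.
3–7 s: v starts 42 m/s; Δx = 42·4 + ½·-9·4² = 96 m; v ends 6 m/s.
7–13 s: v starts 6 m/s; Δx = 6·6 + ½·1·6² = 54 m; v ends 12 m/s.
13–15 s: v starts 12 m/s; Δx = 12·2 + ½·5·2² = 34 m; v ends 22 m/s.
x(15) = 3 + Σ Δx = 259 m.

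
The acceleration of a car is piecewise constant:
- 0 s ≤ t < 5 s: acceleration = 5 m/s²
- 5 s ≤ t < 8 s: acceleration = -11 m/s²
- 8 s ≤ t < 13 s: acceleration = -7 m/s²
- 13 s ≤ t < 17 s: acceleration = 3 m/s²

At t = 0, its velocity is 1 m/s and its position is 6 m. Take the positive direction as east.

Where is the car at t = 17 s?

On each constant-a segment, Δv = aΔt and Δx = v₀Δt + ½aΔt²; chain segment to segment.
0–5 s: v starts 1 m/s; Δx = 1·5 + ½·5·5² = 67.5 m; v ends 26 m/s.
5–8 s: v starts 26 m/s; Δx = 26·3 + ½·-11·3² = 28.5 m; v ends -7 m/s.
8–13 s: v starts -7 m/s; Δx = -7·5 + ½·-7·5² = -122.5 m; v ends -42 m/s.
13–17 s: v starts -42 m/s; Δx = -42·4 + ½·3·4² = -144 m; v ends -30 m/s.
x(17) = 6 + Σ Δx = -164.5 m.

-164.5 m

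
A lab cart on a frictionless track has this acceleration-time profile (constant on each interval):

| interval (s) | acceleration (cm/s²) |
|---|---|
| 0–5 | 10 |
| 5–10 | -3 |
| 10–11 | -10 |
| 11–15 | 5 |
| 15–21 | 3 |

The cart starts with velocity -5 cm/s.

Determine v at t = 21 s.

Δv equals the area under the a-t graph; then v = v₀ + Δv.
0–5 s: 10 × 5 = 50 cm/s
5–10 s: -3 × 5 = -15 cm/s
10–11 s: -10 × 1 = -10 cm/s
11–15 s: 5 × 4 = 20 cm/s
15–21 s: 3 × 6 = 18 cm/s
Δv = 63 cm/s, so v(21) = -5 + (63) = 58 cm/s.

58 cm/s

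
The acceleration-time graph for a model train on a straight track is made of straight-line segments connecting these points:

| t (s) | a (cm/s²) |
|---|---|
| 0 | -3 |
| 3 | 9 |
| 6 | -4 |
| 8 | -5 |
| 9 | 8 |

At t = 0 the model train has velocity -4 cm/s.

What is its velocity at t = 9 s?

5 cm/s

Δv equals the area under the a-t graph; then v = v₀ + Δv.
0–3 s: ½(-3 + 9)(3) = 9 cm/s
3–6 s: ½(9 + -4)(3) = 7.5 cm/s
6–8 s: ½(-4 + -5)(2) = -9 cm/s
8–9 s: ½(-5 + 8)(1) = 1.5 cm/s
Δv = 9 cm/s, so v(9) = -4 + (9) = 5 cm/s.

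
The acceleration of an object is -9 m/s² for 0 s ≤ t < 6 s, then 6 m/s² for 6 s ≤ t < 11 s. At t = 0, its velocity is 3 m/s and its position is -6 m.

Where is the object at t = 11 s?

-330 m

On each constant-a segment, Δv = aΔt and Δx = v₀Δt + ½aΔt²; chain segment to segment.
0–6 s: v starts 3 m/s; Δx = 3·6 + ½·-9·6² = -144 m; v ends -51 m/s.
6–11 s: v starts -51 m/s; Δx = -51·5 + ½·6·5² = -180 m; v ends -21 m/s.
x(11) = -6 + Σ Δx = -330 m.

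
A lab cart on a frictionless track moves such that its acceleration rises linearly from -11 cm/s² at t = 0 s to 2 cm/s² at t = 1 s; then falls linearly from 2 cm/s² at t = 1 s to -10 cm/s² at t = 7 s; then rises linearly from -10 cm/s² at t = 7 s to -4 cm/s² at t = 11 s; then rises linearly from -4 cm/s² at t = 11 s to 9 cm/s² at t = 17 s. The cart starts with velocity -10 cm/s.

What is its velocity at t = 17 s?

-51.5 cm/s

Δv equals the area under the a-t graph; then v = v₀ + Δv.
0–1 s: ½(-11 + 2)(1) = -4.5 cm/s
1–7 s: ½(2 + -10)(6) = -24 cm/s
7–11 s: ½(-10 + -4)(4) = -28 cm/s
11–17 s: ½(-4 + 9)(6) = 15 cm/s
Δv = -41.5 cm/s, so v(17) = -10 + (-41.5) = -51.5 cm/s.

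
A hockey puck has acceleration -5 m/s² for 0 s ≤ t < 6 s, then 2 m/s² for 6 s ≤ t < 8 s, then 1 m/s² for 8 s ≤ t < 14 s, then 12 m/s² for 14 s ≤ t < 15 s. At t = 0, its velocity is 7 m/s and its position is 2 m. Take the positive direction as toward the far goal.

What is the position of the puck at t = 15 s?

On each constant-a segment, Δv = aΔt and Δx = v₀Δt + ½aΔt²; chain segment to segment.
0–6 s: v starts 7 m/s; Δx = 7·6 + ½·-5·6² = -48 m; v ends -23 m/s.
6–8 s: v starts -23 m/s; Δx = -23·2 + ½·2·2² = -42 m; v ends -19 m/s.
8–14 s: v starts -19 m/s; Δx = -19·6 + ½·1·6² = -96 m; v ends -13 m/s.
14–15 s: v starts -13 m/s; Δx = -13·1 + ½·12·1² = -7 m; v ends -1 m/s.
x(15) = 2 + Σ Δx = -191 m.

-191 m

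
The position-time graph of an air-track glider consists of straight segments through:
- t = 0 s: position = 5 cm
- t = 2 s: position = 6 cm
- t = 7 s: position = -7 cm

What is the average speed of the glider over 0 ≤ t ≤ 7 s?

2 cm/s

Average speed = (total path length)/(elapsed time); on a piecewise-linear x-t graph the path length is Σ|Δx|.
0–2 s: |Δx| = |6 − 5| = 1 cm
2–7 s: |Δx| = |-7 − 6| = 13 cm
Total path = 14 cm; average speed = 14/7 = 2 cm/s.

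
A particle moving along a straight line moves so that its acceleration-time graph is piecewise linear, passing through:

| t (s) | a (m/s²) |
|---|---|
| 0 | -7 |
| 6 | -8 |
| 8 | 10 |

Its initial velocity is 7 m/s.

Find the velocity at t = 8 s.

Δv equals the area under the a-t graph; then v = v₀ + Δv.
0–6 s: ½(-7 + -8)(6) = -45 m/s
6–8 s: ½(-8 + 10)(2) = 2 m/s
Δv = -43 m/s, so v(8) = 7 + (-43) = -36 m/s.

-36 m/s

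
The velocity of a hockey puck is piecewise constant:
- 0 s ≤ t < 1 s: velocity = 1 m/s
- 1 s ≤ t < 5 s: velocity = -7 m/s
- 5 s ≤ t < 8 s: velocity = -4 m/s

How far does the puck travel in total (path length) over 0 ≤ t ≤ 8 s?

41 m

Total distance travelled is ∫|v| dt — sum the magnitudes of each area piece.
0–1 s: |1| × 1 = 1 m
1–5 s: |-7| × 4 = 28 m
5–8 s: |-4| × 3 = 12 m
Total distance = 41 m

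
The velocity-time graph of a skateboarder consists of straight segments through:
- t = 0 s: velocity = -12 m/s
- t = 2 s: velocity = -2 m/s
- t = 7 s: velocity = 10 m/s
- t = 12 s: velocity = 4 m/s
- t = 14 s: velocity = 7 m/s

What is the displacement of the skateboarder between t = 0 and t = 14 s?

52 m

Displacement is the signed area under the v-t curve.
0–2 s: ½(-12 + -2)(2) = -14 m
2–7 s: ½(-2 + 10)(5) = 20 m
7–12 s: ½(10 + 4)(5) = 35 m
12–14 s: ½(4 + 7)(2) = 11 m
Net displacement = 52 m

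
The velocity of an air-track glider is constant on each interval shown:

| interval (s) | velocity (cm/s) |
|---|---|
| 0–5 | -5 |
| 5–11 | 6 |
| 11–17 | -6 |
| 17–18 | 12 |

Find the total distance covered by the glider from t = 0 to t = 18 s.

Distance (not displacement) is the total path length: add the absolute areas under v-t.
0–5 s: |-5| × 5 = 25 cm
5–11 s: |6| × 6 = 36 cm
11–17 s: |-6| × 6 = 36 cm
17–18 s: |12| × 1 = 12 cm
Total distance = 109 cm

109 cm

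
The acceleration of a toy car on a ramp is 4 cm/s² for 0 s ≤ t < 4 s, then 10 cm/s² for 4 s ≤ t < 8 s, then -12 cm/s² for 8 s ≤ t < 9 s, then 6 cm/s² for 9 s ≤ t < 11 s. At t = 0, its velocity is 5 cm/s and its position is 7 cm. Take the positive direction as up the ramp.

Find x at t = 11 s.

388 cm

On each constant-a segment, Δv = aΔt and Δx = v₀Δt + ½aΔt²; chain segment to segment.
0–4 s: v starts 5 cm/s; Δx = 5·4 + ½·4·4² = 52 cm; v ends 21 cm/s.
4–8 s: v starts 21 cm/s; Δx = 21·4 + ½·10·4² = 164 cm; v ends 61 cm/s.
8–9 s: v starts 61 cm/s; Δx = 61·1 + ½·-12·1² = 55 cm; v ends 49 cm/s.
9–11 s: v starts 49 cm/s; Δx = 49·2 + ½·6·2² = 110 cm; v ends 61 cm/s.
x(11) = 7 + Σ Δx = 388 cm.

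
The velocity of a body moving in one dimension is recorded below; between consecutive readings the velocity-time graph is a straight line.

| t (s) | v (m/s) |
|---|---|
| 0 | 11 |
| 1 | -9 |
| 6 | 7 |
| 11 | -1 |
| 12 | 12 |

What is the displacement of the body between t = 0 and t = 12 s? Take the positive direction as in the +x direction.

16.5 m

Displacement is the signed area under the v-t curve.
0–1 s: ½(11 + -9)(1) = 1 m
1–6 s: ½(-9 + 7)(5) = -5 m
6–11 s: ½(7 + -1)(5) = 15 m
11–12 s: ½(-1 + 12)(1) = 5.5 m
Net displacement = 16.5 m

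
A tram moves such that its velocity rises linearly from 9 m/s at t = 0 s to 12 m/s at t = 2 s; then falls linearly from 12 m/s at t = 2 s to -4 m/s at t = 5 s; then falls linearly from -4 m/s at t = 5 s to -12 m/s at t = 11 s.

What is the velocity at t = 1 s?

10.5 m/s

On 0–2 s the graph is linear from 9 to 12 m/s: v(1) = 9 + (12 − 9)·(1 − 0)/(2 − 0) = 10.5 m/s.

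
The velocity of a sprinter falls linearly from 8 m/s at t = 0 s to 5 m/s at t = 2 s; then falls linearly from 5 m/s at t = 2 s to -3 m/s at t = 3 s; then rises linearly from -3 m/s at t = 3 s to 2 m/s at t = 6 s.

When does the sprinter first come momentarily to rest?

t = 2.625 s

v changes sign on 2–3 s (from 5 to -3); the graph is linear there, so v = 0 at t = 2 + (-5)·(3 − 2)/(-3 − 5) = 2.625 s.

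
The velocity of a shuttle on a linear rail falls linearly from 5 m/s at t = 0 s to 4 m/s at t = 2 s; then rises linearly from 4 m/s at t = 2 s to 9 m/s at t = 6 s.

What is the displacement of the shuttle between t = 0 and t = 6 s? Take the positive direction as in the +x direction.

35 m

Displacement is the signed area under the v-t curve.
0–2 s: ½(5 + 4)(2) = 9 m
2–6 s: ½(4 + 9)(4) = 26 m
Net displacement = 35 m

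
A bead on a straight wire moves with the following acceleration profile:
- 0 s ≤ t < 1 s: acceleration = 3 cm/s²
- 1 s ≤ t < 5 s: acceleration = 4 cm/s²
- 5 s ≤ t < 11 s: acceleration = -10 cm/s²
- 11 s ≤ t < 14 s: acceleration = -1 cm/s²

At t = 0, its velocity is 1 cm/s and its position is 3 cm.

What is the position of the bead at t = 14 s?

-131 cm

On each constant-a segment, Δv = aΔt and Δx = v₀Δt + ½aΔt²; chain segment to segment.
0–1 s: v starts 1 cm/s; Δx = 1·1 + ½·3·1² = 2.5 cm; v ends 4 cm/s.
1–5 s: v starts 4 cm/s; Δx = 4·4 + ½·4·4² = 48 cm; v ends 20 cm/s.
5–11 s: v starts 20 cm/s; Δx = 20·6 + ½·-10·6² = -60 cm; v ends -40 cm/s.
11–14 s: v starts -40 cm/s; Δx = -40·3 + ½·-1·3² = -124.5 cm; v ends -43 cm/s.
x(14) = 3 + Σ Δx = -131 cm.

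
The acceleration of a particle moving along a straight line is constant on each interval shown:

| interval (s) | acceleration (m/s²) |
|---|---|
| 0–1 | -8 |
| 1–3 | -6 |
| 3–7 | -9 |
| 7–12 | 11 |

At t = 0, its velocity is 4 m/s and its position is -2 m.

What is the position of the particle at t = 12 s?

-280.5 m

On each constant-a segment, Δv = aΔt and Δx = v₀Δt + ½aΔt²; chain segment to segment.
0–1 s: v starts 4 m/s; Δx = 4·1 + ½·-8·1² = 0 m; v ends -4 m/s.
1–3 s: v starts -4 m/s; Δx = -4·2 + ½·-6·2² = -20 m; v ends -16 m/s.
3–7 s: v starts -16 m/s; Δx = -16·4 + ½·-9·4² = -136 m; v ends -52 m/s.
7–12 s: v starts -52 m/s; Δx = -52·5 + ½·11·5² = -122.5 m; v ends 3 m/s.
x(12) = -2 + Σ Δx = -280.5 m.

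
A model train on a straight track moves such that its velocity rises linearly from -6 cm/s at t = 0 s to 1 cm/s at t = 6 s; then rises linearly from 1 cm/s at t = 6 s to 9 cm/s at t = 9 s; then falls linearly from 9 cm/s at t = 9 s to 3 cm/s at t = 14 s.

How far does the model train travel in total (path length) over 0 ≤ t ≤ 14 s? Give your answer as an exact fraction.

Distance (not displacement) is the total path length: add the absolute areas under v-t.
0–6 s: v = 0 at t = 36/7 s; triangle areas 108/7 + 3/7 = 111/7 cm
6–9 s: |½(1 + 9)(3)| = 15 cm
9–14 s: |½(9 + 3)(5)| = 30 cm
Total distance = 426/7 cm

426/7 cm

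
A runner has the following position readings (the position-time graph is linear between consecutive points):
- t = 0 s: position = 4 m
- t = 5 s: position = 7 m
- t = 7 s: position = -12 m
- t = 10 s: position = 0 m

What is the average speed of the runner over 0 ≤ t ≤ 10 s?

3.4 m/s

Average speed = (total path length)/(elapsed time); on a piecewise-linear x-t graph the path length is Σ|Δx|.
0–5 s: |Δx| = |7 − 4| = 3 m
5–7 s: |Δx| = |-12 − 7| = 19 m
7–10 s: |Δx| = |0 − -12| = 12 m
Total path = 34 m; average speed = 34/10 = 3.4 m/s.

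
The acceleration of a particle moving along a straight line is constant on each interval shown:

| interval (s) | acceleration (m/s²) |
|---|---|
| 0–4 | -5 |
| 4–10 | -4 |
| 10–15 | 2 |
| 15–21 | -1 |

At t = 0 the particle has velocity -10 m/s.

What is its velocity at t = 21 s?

Δv equals the area under the a-t graph; then v = v₀ + Δv.
0–4 s: -5 × 4 = -20 m/s
4–10 s: -4 × 6 = -24 m/s
10–15 s: 2 × 5 = 10 m/s
15–21 s: -1 × 6 = -6 m/s
Δv = -40 m/s, so v(21) = -10 + (-40) = -50 m/s.

-50 m/s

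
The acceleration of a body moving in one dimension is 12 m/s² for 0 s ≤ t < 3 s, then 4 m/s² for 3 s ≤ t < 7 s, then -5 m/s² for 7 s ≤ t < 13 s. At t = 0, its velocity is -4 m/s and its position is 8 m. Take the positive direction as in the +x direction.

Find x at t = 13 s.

On each constant-a segment, Δv = aΔt and Δx = v₀Δt + ½aΔt²; chain segment to segment.
0–3 s: v starts -4 m/s; Δx = -4·3 + ½·12·3² = 42 m; v ends 32 m/s.
3–7 s: v starts 32 m/s; Δx = 32·4 + ½·4·4² = 160 m; v ends 48 m/s.
7–13 s: v starts 48 m/s; Δx = 48·6 + ½·-5·6² = 198 m; v ends 18 m/s.
x(13) = 8 + Σ Δx = 408 m.

408 m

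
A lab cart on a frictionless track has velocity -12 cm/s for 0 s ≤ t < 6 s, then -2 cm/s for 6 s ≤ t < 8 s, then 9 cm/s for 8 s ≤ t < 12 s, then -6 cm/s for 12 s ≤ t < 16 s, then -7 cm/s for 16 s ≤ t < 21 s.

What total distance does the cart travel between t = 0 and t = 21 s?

171 cm

Total distance travelled is ∫|v| dt — sum the magnitudes of each area piece.
0–6 s: |-12| × 6 = 72 cm
6–8 s: |-2| × 2 = 4 cm
8–12 s: |9| × 4 = 36 cm
12–16 s: |-6| × 4 = 24 cm
16–21 s: |-7| × 5 = 35 cm
Total distance = 171 cm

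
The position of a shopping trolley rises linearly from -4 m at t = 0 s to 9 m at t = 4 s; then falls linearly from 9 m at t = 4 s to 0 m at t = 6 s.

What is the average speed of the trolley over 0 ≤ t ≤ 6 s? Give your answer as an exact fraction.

Average speed = (total path length)/(elapsed time); on a piecewise-linear x-t graph the path length is Σ|Δx|.
0–4 s: |Δx| = |9 − -4| = 13 m
4–6 s: |Δx| = |0 − 9| = 9 m
Total path = 22 m; average speed = 22/6 = 11/3 m/s.

11/3 m/s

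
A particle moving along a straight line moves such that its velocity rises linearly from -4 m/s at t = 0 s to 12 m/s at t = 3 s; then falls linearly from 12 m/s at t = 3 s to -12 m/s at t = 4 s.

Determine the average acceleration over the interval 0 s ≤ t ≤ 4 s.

-2 m/s²

Average acceleration = Δv/Δt = (-12 − -4)/(4 − 0) = -2 m/s².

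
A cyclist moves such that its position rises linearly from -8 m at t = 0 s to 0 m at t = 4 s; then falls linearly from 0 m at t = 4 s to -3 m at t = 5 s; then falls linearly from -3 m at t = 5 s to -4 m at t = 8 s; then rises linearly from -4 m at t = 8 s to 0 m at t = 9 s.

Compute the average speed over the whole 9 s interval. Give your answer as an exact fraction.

Average speed = (total path length)/(elapsed time); on a piecewise-linear x-t graph the path length is Σ|Δx|.
0–4 s: |Δx| = |0 − -8| = 8 m
4–5 s: |Δx| = |-3 − 0| = 3 m
5–8 s: |Δx| = |-4 − -3| = 1 m
8–9 s: |Δx| = |0 − -4| = 4 m
Total path = 16 m; average speed = 16/9 = 16/9 m/s.

16/9 m/s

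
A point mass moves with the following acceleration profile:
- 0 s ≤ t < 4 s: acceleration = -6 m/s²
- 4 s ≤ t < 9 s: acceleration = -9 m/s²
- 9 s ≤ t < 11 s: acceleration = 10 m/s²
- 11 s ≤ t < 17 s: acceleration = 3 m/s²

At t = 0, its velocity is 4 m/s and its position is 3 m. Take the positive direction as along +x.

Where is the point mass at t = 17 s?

On each constant-a segment, Δv = aΔt and Δx = v₀Δt + ½aΔt²; chain segment to segment.
0–4 s: v starts 4 m/s; Δx = 4·4 + ½·-6·4² = -32 m; v ends -20 m/s.
4–9 s: v starts -20 m/s; Δx = -20·5 + ½·-9·5² = -212.5 m; v ends -65 m/s.
9–11 s: v starts -65 m/s; Δx = -65·2 + ½·10·2² = -110 m; v ends -45 m/s.
11–17 s: v starts -45 m/s; Δx = -45·6 + ½·3·6² = -216 m; v ends -27 m/s.
x(17) = 3 + Σ Δx = -567.5 m.

-567.5 m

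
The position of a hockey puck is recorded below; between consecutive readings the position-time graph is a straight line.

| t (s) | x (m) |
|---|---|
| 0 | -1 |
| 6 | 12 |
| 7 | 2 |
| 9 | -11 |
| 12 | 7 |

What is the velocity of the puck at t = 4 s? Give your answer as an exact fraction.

Velocity is the slope of the x-t graph on 0–6 s: (12 − -1)/(6 − 0) = 13/6 m/s.

13/6 m/s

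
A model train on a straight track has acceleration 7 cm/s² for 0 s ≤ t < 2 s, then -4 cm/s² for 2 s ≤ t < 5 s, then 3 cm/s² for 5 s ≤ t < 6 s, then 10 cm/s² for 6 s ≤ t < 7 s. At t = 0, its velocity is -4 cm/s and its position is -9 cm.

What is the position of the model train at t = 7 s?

On each constant-a segment, Δv = aΔt and Δx = v₀Δt + ½aΔt²; chain segment to segment.
0–2 s: v starts -4 cm/s; Δx = -4·2 + ½·7·2² = 6 cm; v ends 10 cm/s.
2–5 s: v starts 10 cm/s; Δx = 10·3 + ½·-4·3² = 12 cm; v ends -2 cm/s.
5–6 s: v starts -2 cm/s; Δx = -2·1 + ½·3·1² = -0.5 cm; v ends 1 cm/s.
6–7 s: v starts 1 cm/s; Δx = 1·1 + ½·10·1² = 6 cm; v ends 11 cm/s.
x(7) = -9 + Σ Δx = 14.5 cm.

14.5 cm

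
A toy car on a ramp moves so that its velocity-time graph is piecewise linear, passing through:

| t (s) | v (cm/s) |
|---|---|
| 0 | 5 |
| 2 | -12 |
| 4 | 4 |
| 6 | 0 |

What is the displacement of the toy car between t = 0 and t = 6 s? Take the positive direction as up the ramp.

Displacement is the signed area under the v-t curve.
0–2 s: ½(5 + -12)(2) = -7 cm
2–4 s: ½(-12 + 4)(2) = -8 cm
4–6 s: ½(4 + 0)(2) = 4 cm
Net displacement = -11 cm

-11 cm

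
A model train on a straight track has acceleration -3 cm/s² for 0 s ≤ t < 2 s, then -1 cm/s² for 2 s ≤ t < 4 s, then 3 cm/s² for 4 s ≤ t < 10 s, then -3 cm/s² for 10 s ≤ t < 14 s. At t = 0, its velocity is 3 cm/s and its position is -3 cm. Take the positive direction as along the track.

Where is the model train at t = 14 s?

41 cm

On each constant-a segment, Δv = aΔt and Δx = v₀Δt + ½aΔt²; chain segment to segment.
0–2 s: v starts 3 cm/s; Δx = 3·2 + ½·-3·2² = 0 cm; v ends -3 cm/s.
2–4 s: v starts -3 cm/s; Δx = -3·2 + ½·-1·2² = -8 cm; v ends -5 cm/s.
4–10 s: v starts -5 cm/s; Δx = -5·6 + ½·3·6² = 24 cm; v ends 13 cm/s.
10–14 s: v starts 13 cm/s; Δx = 13·4 + ½·-3·4² = 28 cm; v ends 1 cm/s.
x(14) = -3 + Σ Δx = 41 cm.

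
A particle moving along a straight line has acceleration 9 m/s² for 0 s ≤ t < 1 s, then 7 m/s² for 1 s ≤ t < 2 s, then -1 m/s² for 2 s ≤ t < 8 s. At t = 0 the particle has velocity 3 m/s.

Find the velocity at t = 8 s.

13 m/s

Δv equals the area under the a-t graph; then v = v₀ + Δv.
0–1 s: 9 × 1 = 9 m/s
1–2 s: 7 × 1 = 7 m/s
2–8 s: -1 × 6 = -6 m/s
Δv = 10 m/s, so v(8) = 3 + (10) = 13 m/s.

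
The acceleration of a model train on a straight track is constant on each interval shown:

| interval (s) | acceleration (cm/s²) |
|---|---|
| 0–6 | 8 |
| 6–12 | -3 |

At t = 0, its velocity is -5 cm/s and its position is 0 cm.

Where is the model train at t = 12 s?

318 cm

On each constant-a segment, Δv = aΔt and Δx = v₀Δt + ½aΔt²; chain segment to segment.
0–6 s: v starts -5 cm/s; Δx = -5·6 + ½·8·6² = 114 cm; v ends 43 cm/s.
6–12 s: v starts 43 cm/s; Δx = 43·6 + ½·-3·6² = 204 cm; v ends 25 cm/s.
x(12) = 0 + Σ Δx = 318 cm.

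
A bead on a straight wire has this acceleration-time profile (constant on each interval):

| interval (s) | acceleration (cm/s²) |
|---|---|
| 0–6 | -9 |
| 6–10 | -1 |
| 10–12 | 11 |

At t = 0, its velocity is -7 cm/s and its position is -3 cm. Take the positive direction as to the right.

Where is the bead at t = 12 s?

-567 cm

On each constant-a segment, Δv = aΔt and Δx = v₀Δt + ½aΔt²; chain segment to segment.
0–6 s: v starts -7 cm/s; Δx = -7·6 + ½·-9·6² = -204 cm; v ends -61 cm/s.
6–10 s: v starts -61 cm/s; Δx = -61·4 + ½·-1·4² = -252 cm; v ends -65 cm/s.
10–12 s: v starts -65 cm/s; Δx = -65·2 + ½·11·2² = -108 cm; v ends -43 cm/s.
x(12) = -3 + Σ Δx = -567 cm.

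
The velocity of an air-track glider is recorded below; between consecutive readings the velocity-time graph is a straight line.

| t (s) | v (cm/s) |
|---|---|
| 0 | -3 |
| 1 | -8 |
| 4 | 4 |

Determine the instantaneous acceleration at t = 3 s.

4 cm/s²

Acceleration is the slope of the v-t graph on 1–4 s: (4 − -8)/(4 − 1) = 4 cm/s².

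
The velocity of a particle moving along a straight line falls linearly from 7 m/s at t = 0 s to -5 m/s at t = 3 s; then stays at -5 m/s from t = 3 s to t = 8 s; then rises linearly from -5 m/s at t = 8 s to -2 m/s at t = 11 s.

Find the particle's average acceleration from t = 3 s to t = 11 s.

Average acceleration = Δv/Δt = (-2 − -5)/(11 − 3) = 0.375 m/s².

0.375 m/s²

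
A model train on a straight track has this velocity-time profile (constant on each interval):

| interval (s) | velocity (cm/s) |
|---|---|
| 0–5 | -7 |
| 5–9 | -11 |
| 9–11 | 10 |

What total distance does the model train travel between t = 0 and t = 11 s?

99 cm

Total distance travelled is ∫|v| dt — sum the magnitudes of each area piece.
0–5 s: |-7| × 5 = 35 cm
5–9 s: |-11| × 4 = 44 cm
9–11 s: |10| × 2 = 20 cm
Total distance = 99 cm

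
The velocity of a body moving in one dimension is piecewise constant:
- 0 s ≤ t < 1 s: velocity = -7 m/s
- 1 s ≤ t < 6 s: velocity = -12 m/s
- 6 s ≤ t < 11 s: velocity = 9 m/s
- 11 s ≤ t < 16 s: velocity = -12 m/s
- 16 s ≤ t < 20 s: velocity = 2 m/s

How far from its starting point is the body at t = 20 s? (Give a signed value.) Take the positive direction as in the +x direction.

-74 m

Net displacement equals the area under the velocity-time graph (areas below the axis count negative).
0–1 s: -7 × 1 = -7 m
1–6 s: -12 × 5 = -60 m
6–11 s: 9 × 5 = 45 m
11–16 s: -12 × 5 = -60 m
16–20 s: 2 × 4 = 8 m
Net displacement = -74 m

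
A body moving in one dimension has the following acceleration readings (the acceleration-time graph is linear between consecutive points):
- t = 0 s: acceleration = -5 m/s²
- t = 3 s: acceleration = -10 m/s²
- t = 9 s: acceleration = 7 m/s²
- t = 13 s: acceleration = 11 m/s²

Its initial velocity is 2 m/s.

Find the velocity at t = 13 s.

Δv equals the area under the a-t graph; then v = v₀ + Δv.
0–3 s: ½(-5 + -10)(3) = -22.5 m/s
3–9 s: ½(-10 + 7)(6) = -9 m/s
9–13 s: ½(7 + 11)(4) = 36 m/s
Δv = 4.5 m/s, so v(13) = 2 + (4.5) = 6.5 m/s.

6.5 m/s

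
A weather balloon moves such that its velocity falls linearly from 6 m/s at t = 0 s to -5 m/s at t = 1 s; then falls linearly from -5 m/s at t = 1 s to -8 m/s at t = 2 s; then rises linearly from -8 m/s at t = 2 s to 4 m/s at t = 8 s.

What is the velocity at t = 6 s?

On 2–8 s the graph is linear from -8 to 4 m/s: v(6) = -8 + (4 − -8)·(6 − 2)/(8 − 2) = 0 m/s.

0 m/s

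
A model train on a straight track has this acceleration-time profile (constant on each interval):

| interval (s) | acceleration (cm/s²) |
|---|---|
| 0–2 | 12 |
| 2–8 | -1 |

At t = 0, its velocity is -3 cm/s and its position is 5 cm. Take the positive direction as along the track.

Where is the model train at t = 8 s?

131 cm

On each constant-a segment, Δv = aΔt and Δx = v₀Δt + ½aΔt²; chain segment to segment.
0–2 s: v starts -3 cm/s; Δx = -3·2 + ½·12·2² = 18 cm; v ends 21 cm/s.
2–8 s: v starts 21 cm/s; Δx = 21·6 + ½·-1·6² = 108 cm; v ends 15 cm/s.
x(8) = 5 + Σ Δx = 131 cm.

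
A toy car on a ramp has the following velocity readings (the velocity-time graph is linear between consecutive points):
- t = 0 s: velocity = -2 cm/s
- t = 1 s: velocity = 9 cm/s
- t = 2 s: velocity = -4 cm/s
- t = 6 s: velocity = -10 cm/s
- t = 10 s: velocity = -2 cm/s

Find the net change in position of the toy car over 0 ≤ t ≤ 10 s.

Net displacement equals the area under the velocity-time graph (areas below the axis count negative).
0–1 s: ½(-2 + 9)(1) = 3.5 cm
1–2 s: ½(9 + -4)(1) = 2.5 cm
2–6 s: ½(-4 + -10)(4) = -28 cm
6–10 s: ½(-10 + -2)(4) = -24 cm
Net displacement = -46 cm

-46 cm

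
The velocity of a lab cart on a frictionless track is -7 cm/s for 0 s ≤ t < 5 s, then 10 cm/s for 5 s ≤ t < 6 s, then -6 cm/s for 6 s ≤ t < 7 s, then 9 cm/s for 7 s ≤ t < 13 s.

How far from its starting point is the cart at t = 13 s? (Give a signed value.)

23 cm

Displacement is the signed area under the v-t curve.
0–5 s: -7 × 5 = -35 cm
5–6 s: 10 × 1 = 10 cm
6–7 s: -6 × 1 = -6 cm
7–13 s: 9 × 6 = 54 cm
Net displacement = 23 cm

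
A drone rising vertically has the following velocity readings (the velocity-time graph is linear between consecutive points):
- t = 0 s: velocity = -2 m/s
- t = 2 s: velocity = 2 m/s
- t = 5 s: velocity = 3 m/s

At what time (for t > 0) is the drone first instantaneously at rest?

t = 1 s

v changes sign on 0–2 s (from -2 to 2); the graph is linear there, so v = 0 at t = 0 + (2)·(2 − 0)/(2 − -2) = 1 s.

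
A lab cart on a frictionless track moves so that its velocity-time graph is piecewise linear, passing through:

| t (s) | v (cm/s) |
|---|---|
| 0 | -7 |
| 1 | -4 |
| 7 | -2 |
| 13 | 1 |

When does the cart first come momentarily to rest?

v changes sign on 7–13 s (from -2 to 1); the graph is linear there, so v = 0 at t = 7 + (2)·(13 − 7)/(1 − -2) = 11 s.

t = 11 s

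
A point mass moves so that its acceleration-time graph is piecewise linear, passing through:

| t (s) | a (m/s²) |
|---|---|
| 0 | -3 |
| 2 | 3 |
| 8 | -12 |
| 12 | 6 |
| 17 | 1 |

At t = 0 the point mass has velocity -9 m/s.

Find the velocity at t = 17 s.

Δv equals the area under the a-t graph; then v = v₀ + Δv.
0–2 s: ½(-3 + 3)(2) = 0 m/s
2–8 s: ½(3 + -12)(6) = -27 m/s
8–12 s: ½(-12 + 6)(4) = -12 m/s
12–17 s: ½(6 + 1)(5) = 17.5 m/s
Δv = -21.5 m/s, so v(17) = -9 + (-21.5) = -30.5 m/s.

-30.5 m/s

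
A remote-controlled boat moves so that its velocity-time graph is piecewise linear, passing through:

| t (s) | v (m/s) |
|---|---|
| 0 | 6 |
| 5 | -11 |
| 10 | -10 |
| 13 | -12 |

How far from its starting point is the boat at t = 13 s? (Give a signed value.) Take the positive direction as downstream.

-98 m

Net displacement equals the area under the velocity-time graph (areas below the axis count negative).
0–5 s: ½(6 + -11)(5) = -12.5 m
5–10 s: ½(-11 + -10)(5) = -52.5 m
10–13 s: ½(-10 + -12)(3) = -33 m
Net displacement = -98 m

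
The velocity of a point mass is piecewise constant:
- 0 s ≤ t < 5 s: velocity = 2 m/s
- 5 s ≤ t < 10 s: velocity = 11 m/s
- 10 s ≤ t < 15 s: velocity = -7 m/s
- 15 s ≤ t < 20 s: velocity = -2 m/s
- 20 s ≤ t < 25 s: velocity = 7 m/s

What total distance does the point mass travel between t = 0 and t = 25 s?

Total distance travelled is ∫|v| dt — sum the magnitudes of each area piece.
0–5 s: |2| × 5 = 10 m
5–10 s: |11| × 5 = 55 m
10–15 s: |-7| × 5 = 35 m
15–20 s: |-2| × 5 = 10 m
20–25 s: |7| × 5 = 35 m
Total distance = 145 m

145 m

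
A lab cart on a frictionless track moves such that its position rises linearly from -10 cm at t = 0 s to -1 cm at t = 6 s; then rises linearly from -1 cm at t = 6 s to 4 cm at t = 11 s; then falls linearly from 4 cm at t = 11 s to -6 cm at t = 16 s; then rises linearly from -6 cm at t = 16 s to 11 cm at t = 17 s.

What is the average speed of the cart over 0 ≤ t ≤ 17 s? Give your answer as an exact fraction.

41/17 cm/s

Average speed = (total path length)/(elapsed time); on a piecewise-linear x-t graph the path length is Σ|Δx|.
0–6 s: |Δx| = |-1 − -10| = 9 cm
6–11 s: |Δx| = |4 − -1| = 5 cm
11–16 s: |Δx| = |-6 − 4| = 10 cm
16–17 s: |Δx| = |11 − -6| = 17 cm
Total path = 41 cm; average speed = 41/17 = 41/17 cm/s.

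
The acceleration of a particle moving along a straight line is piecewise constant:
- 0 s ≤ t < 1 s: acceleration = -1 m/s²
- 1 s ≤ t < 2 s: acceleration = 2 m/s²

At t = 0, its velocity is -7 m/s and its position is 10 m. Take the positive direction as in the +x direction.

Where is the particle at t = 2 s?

-4.5 m

On each constant-a segment, Δv = aΔt and Δx = v₀Δt + ½aΔt²; chain segment to segment.
0–1 s: v starts -7 m/s; Δx = -7·1 + ½·-1·1² = -7.5 m; v ends -8 m/s.
1–2 s: v starts -8 m/s; Δx = -8·1 + ½·2·1² = -7 m; v ends -6 m/s.
x(2) = 10 + Σ Δx = -4.5 m.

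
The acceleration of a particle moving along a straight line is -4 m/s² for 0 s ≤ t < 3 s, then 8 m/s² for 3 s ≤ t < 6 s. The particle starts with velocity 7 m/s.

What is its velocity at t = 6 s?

Δv equals the area under the a-t graph; then v = v₀ + Δv.
0–3 s: -4 × 3 = -12 m/s
3–6 s: 8 × 3 = 24 m/s
Δv = 12 m/s, so v(6) = 7 + (12) = 19 m/s.

19 m/s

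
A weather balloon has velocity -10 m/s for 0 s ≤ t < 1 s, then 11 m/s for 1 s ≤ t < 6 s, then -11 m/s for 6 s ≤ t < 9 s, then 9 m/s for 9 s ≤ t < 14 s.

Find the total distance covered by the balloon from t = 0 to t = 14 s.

143 m

Total distance travelled is ∫|v| dt — sum the magnitudes of each area piece.
0–1 s: |-10| × 1 = 10 m
1–6 s: |11| × 5 = 55 m
6–9 s: |-11| × 3 = 33 m
9–14 s: |9| × 5 = 45 m
Total distance = 143 m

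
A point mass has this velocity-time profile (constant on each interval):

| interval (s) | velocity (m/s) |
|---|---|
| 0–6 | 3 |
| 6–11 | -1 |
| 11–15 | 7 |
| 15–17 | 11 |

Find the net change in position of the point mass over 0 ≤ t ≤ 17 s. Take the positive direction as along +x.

63 m

Displacement is the signed area under the v-t curve.
0–6 s: 3 × 6 = 18 m
6–11 s: -1 × 5 = -5 m
11–15 s: 7 × 4 = 28 m
15–17 s: 11 × 2 = 22 m
Net displacement = 63 m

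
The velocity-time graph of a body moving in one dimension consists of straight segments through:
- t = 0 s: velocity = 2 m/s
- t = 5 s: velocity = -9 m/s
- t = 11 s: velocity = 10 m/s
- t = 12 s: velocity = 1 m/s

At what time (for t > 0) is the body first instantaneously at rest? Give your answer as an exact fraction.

t = 10/11 s

v changes sign on 0–5 s (from 2 to -9); the graph is linear there, so v = 0 at t = 0 + (-2)·(5 − 0)/(-9 − 2) = 10/11 s.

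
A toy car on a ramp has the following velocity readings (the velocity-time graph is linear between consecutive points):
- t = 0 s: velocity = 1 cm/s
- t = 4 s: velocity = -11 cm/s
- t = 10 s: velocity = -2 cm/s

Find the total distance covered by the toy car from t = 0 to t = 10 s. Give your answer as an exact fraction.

Total distance travelled is ∫|v| dt — sum the magnitudes of each area piece.
0–4 s: v = 0 at t = 1/3 s; triangle areas 1/6 + 121/6 = 61/3 cm
4–10 s: |½(-11 + -2)(6)| = 39 cm
Total distance = 178/3 cm

178/3 cm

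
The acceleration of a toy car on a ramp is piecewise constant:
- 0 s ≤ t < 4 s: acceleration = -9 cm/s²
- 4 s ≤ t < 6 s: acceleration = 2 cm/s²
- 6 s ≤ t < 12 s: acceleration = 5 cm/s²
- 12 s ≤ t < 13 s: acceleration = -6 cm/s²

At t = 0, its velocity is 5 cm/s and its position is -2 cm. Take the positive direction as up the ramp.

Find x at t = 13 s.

On each constant-a segment, Δv = aΔt and Δx = v₀Δt + ½aΔt²; chain segment to segment.
0–4 s: v starts 5 cm/s; Δx = 5·4 + ½·-9·4² = -52 cm; v ends -31 cm/s.
4–6 s: v starts -31 cm/s; Δx = -31·2 + ½·2·2² = -58 cm; v ends -27 cm/s.
6–12 s: v starts -27 cm/s; Δx = -27·6 + ½·5·6² = -72 cm; v ends 3 cm/s.
12–13 s: v starts 3 cm/s; Δx = 3·1 + ½·-6·1² = 0 cm; v ends -3 cm/s.
x(13) = -2 + Σ Δx = -184 cm.

-184 cm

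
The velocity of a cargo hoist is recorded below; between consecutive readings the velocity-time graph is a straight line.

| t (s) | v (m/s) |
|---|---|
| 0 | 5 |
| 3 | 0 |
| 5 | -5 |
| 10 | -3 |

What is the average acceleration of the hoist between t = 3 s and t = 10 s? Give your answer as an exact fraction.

-3/7 m/s²

Average acceleration = Δv/Δt = (-3 − 0)/(10 − 3) = -3/7 m/s².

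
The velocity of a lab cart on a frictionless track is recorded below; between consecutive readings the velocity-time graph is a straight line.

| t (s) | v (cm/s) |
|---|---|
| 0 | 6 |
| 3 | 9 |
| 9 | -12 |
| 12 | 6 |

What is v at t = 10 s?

-6 cm/s

On 9–12 s the graph is linear from -12 to 6 cm/s: v(10) = -12 + (6 − -12)·(10 − 9)/(12 − 9) = -6 cm/s.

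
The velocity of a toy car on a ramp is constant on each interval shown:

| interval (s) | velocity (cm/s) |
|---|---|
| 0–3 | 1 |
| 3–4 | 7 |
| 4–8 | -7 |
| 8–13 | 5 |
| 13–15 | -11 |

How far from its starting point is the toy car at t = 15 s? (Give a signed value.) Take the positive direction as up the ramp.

-15 cm

Net displacement equals the area under the velocity-time graph (areas below the axis count negative).
0–3 s: 1 × 3 = 3 cm
3–4 s: 7 × 1 = 7 cm
4–8 s: -7 × 4 = -28 cm
8–13 s: 5 × 5 = 25 cm
13–15 s: -11 × 2 = -22 cm
Net displacement = -15 cm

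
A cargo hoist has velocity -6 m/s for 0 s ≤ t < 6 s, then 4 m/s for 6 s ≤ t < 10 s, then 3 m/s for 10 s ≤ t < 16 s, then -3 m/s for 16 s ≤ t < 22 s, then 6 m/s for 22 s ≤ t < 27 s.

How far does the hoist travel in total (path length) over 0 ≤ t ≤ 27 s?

Total distance travelled is ∫|v| dt — sum the magnitudes of each area piece.
0–6 s: |-6| × 6 = 36 m
6–10 s: |4| × 4 = 16 m
10–16 s: |3| × 6 = 18 m
16–22 s: |-3| × 6 = 18 m
22–27 s: |6| × 5 = 30 m
Total distance = 118 m

118 m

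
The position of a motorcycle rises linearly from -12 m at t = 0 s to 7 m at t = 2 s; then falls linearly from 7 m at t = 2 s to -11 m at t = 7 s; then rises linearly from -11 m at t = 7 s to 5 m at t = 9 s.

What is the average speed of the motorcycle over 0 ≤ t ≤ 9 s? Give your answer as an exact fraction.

53/9 m/s

Average speed = (total path length)/(elapsed time); on a piecewise-linear x-t graph the path length is Σ|Δx|.
0–2 s: |Δx| = |7 − -12| = 19 m
2–7 s: |Δx| = |-11 − 7| = 18 m
7–9 s: |Δx| = |5 − -11| = 16 m
Total path = 53 m; average speed = 53/9 = 53/9 m/s.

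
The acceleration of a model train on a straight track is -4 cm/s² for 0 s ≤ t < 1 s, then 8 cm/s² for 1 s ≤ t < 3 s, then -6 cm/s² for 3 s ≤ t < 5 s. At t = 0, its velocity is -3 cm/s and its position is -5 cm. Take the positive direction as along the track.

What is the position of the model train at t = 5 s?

On each constant-a segment, Δv = aΔt and Δx = v₀Δt + ½aΔt²; chain segment to segment.
0–1 s: v starts -3 cm/s; Δx = -3·1 + ½·-4·1² = -5 cm; v ends -7 cm/s.
1–3 s: v starts -7 cm/s; Δx = -7·2 + ½·8·2² = 2 cm; v ends 9 cm/s.
3–5 s: v starts 9 cm/s; Δx = 9·2 + ½·-6·2² = 6 cm; v ends -3 cm/s.
x(5) = -5 + Σ Δx = -2 cm.

-2 cm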